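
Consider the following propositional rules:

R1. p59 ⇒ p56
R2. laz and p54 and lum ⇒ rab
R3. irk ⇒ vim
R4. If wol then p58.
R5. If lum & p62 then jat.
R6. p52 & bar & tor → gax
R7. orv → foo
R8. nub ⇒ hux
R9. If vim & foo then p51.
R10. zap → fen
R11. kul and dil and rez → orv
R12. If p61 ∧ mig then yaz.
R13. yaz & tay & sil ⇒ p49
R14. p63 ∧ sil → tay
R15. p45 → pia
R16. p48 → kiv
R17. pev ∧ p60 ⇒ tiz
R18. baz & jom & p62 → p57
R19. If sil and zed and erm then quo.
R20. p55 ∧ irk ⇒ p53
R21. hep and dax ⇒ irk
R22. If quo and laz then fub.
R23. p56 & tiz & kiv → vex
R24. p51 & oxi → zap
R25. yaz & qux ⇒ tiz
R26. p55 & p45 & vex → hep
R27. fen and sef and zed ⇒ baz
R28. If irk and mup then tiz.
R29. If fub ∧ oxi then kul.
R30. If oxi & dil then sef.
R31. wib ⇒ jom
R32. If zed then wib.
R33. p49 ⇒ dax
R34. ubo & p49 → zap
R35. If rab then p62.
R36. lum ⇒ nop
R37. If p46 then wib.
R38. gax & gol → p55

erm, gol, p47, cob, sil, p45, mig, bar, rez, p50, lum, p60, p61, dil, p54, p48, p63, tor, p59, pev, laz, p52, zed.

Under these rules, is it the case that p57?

Forward chaining from the given facts derives: p56, rab, gax, yaz, tay, pia, kiv, tiz, quo, fub, vex, wib, p62, nop, p55, jat, p49, hep, jom, dax, irk, vim, p53.
The only rule concluding p57 is R18, which needs baz; that is never established.

No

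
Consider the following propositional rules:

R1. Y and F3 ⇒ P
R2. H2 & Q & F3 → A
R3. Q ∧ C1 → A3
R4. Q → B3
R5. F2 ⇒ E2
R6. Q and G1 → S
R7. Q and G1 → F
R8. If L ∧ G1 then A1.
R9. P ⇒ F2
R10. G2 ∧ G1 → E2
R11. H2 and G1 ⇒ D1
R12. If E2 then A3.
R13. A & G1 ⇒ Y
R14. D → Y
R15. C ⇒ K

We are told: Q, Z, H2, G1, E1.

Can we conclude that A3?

No

Forward chaining from the given facts derives: B3, S, F, D1.
Rules concluding A3: R3 needs C1; R12 needs E2 — none of these are established.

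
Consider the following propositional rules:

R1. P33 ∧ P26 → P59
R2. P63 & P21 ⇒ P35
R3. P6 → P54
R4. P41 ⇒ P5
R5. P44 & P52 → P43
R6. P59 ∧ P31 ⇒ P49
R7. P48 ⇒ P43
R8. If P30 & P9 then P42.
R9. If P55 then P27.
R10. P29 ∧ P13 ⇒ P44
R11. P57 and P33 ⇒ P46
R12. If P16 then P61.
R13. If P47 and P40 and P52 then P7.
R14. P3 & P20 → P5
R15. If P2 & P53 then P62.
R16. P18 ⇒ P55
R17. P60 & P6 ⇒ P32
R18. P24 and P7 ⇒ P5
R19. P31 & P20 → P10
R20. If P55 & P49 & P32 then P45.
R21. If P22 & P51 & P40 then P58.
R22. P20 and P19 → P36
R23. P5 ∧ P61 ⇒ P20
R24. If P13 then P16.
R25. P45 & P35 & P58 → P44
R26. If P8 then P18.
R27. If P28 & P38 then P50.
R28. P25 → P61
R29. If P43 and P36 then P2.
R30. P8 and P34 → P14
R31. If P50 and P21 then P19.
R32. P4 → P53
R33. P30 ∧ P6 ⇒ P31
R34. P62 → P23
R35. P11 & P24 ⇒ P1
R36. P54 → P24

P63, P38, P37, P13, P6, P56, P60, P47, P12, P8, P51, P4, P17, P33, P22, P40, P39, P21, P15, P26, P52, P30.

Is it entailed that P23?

No

Forward chaining from the given facts derives: P59, P35, P54, P7, P32, P58, P16, P18, P53, P31, P24, P49, P61, P55, P5, P45, P20, P44, P43, P27, P10.
The only rule concluding P23 is R34, which needs P62; that is never established.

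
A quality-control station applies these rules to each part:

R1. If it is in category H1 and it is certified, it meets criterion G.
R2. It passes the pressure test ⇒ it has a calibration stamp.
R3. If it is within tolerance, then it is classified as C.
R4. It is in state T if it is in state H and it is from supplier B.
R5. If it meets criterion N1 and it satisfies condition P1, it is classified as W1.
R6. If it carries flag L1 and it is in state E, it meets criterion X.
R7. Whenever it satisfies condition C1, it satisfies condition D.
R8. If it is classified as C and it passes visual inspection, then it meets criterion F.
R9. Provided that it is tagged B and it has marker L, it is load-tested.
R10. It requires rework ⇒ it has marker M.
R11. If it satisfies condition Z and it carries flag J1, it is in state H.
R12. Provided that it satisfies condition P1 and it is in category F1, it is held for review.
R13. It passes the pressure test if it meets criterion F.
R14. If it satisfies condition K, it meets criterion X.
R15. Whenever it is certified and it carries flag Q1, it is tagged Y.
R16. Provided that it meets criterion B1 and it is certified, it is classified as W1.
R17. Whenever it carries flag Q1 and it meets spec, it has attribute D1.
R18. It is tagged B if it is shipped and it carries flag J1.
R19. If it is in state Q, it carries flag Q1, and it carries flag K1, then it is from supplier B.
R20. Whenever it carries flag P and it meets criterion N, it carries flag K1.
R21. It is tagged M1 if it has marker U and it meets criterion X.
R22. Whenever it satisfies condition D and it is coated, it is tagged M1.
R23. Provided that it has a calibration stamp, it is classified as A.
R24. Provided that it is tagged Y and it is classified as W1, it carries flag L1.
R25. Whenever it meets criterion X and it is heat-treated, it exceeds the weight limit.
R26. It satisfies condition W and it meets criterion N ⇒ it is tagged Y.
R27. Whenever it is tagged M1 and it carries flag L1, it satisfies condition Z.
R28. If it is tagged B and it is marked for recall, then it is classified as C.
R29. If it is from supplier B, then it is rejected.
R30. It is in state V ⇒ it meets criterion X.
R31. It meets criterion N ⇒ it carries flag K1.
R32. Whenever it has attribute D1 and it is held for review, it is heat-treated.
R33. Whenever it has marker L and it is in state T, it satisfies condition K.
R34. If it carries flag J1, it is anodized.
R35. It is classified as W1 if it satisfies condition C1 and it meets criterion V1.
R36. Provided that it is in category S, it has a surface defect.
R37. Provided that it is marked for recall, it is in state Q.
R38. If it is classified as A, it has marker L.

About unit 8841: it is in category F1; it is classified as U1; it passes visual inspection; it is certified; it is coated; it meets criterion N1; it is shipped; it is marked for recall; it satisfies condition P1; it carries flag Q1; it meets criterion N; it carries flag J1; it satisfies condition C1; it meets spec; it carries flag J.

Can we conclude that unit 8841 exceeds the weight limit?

Yes

By R5 (it meets criterion N1, it satisfies condition P1): it is classified as W1.
By R7 (it satisfies condition C1): it satisfies condition D.
By R12 (it satisfies condition P1, it is in category F1): it is held for review.
By R15 (it is certified, it carries flag Q1): it is tagged Y.
By R17 (it carries flag Q1, it meets spec): it has attribute D1.
By R18 (it is shipped, it carries flag J1): it is tagged B.
By R22 (it satisfies condition D, it is coated): it is tagged M1.
By R24 (it is tagged Y, it is classified as W1): it carries flag L1.
By R27 (it is tagged M1, it carries flag L1): it satisfies condition Z.
By R28 (it is tagged B, it is marked for recall): it is classified as C.
By R31 (it meets criterion N): it carries flag K1.
By R32 (it has attribute D1, it is held for review): it is heat-treated.
By R37 (it is marked for recall): it is in state Q.
By R8 (it is classified as C, it passes visual inspection): it meets criterion F.
By R11 (it satisfies condition Z, it carries flag J1): it is in state H.
By R13 (it meets criterion F): it passes the pressure test.
By R19 (it is in state Q, it carries flag Q1, it carries flag K1): it is from supplier B.
By R2 (it passes the pressure test): it has a calibration stamp.
By R4 (it is in state H, it is from supplier B): it is in state T.
By R23 (it has a calibration stamp): it is classified as A.
By R38 (it is classified as A): it has marker L.
By R33 (it has marker L, it is in state T): it satisfies condition K.
By R14 (it satisfies condition K): it meets criterion X.
By R25 (it meets criterion X, it is heat-treated): it exceeds the weight limit.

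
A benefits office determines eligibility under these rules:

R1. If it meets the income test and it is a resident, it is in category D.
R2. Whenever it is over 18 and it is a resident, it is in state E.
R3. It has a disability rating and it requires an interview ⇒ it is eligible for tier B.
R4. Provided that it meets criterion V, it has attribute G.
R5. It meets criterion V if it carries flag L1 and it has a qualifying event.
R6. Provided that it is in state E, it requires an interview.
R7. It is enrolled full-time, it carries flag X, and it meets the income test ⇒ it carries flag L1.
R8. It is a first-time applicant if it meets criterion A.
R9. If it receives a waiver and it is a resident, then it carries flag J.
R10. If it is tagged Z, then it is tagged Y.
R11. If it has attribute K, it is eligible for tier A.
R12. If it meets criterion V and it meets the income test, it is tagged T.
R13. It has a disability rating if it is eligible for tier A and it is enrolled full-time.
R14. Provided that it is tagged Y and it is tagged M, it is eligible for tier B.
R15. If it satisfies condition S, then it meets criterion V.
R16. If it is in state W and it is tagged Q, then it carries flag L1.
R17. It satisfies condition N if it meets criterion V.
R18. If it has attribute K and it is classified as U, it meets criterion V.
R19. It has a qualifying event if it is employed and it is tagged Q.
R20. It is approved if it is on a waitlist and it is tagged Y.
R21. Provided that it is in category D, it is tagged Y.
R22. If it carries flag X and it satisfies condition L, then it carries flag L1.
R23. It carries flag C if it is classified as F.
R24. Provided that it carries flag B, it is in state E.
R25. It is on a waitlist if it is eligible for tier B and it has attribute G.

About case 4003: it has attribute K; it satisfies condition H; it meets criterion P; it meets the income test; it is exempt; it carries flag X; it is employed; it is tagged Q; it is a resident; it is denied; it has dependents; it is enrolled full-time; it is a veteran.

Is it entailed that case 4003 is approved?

Forward chaining from the given facts derives: is in category D, carries flag L1, is eligible for tier A, has a disability rating, has a qualifying event, is tagged Y, meets criterion V, is tagged T, satisfies condition N, has attribute G.
The only rule concluding "it is approved" is R20, which needs "it is on a waitlist"; that is never established.

No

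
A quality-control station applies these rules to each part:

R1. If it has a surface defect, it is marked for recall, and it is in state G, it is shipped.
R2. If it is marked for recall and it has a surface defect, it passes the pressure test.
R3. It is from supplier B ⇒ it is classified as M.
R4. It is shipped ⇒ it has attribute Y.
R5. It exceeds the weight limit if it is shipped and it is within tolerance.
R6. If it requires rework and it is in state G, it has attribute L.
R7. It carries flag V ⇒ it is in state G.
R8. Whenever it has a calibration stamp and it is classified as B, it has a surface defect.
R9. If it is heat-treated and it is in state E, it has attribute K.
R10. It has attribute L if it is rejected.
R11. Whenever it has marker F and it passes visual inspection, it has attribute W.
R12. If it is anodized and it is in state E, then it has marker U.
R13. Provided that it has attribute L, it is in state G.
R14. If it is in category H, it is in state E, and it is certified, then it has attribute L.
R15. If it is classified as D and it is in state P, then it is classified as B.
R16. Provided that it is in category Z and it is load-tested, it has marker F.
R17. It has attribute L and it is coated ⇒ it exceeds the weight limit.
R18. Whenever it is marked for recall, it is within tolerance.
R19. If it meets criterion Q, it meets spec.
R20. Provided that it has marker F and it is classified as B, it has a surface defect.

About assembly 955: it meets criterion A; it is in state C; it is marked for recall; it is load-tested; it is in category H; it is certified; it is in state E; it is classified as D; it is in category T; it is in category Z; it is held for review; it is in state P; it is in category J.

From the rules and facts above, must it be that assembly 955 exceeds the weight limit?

By R14 (it is in category H, it is in state E, it is certified): it has attribute L.
By R15 (it is classified as D, it is in state P): it is classified as B.
By R16 (it is in category Z, it is load-tested): it has marker F.
By R18 (it is marked for recall): it is within tolerance.
By R20 (it has marker F, it is classified as B): it has a surface defect.
By R13 (it has attribute L): it is in state G.
By R1 (it has a surface defect, it is marked for recall, it is in state G): it is shipped.
By R5 (it is shipped, it is within tolerance): it exceeds the weight limit.

Yes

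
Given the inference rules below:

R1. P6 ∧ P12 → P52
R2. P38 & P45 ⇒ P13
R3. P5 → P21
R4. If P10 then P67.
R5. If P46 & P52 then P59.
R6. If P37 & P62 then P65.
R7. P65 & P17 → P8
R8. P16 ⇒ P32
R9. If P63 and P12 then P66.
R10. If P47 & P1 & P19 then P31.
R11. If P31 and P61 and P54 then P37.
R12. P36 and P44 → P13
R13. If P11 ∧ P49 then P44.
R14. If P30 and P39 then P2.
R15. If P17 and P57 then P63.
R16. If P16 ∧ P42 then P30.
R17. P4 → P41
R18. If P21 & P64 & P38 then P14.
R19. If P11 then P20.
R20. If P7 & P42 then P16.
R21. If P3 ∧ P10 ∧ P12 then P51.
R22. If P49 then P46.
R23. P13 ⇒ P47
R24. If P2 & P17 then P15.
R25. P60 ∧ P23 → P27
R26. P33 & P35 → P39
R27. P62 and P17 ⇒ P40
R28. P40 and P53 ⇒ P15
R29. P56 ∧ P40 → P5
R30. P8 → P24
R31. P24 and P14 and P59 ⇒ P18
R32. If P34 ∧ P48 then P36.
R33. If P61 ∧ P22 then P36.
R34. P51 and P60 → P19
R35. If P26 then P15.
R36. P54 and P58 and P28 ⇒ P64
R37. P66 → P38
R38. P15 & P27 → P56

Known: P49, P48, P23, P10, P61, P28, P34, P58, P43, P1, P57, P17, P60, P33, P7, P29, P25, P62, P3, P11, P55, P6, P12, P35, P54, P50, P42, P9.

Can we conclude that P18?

P52  (by R1: P6, P12)
P44  (by R13: P11, P49)
P63  (by R15: P17, P57)
P16  (by R20: P7, P42)
P51  (by R21: P3, P10, P12)
P46  (by R22: P49)
P27  (by R25: P60, P23)
P39  (by R26: P33, P35)
P40  (by R27: P62, P17)
P36  (by R32: P34, P48)
P19  (by R34: P51, P60)
P64  (by R36: P54, P58, P28)
P59  (by R5: P46, P52)
P66  (by R9: P63, P12)
P13  (by R12: P36, P44)
P30  (by R16: P16, P42)
P47  (by R23: P13)
P38  (by R37: P66)
P31  (by R10: P47, P1, P19)
P37  (by R11: P31, P61, P54)
P2  (by R14: P30, P39)
P15  (by R24: P2, P17)
P56  (by R38: P15, P27)
P65  (by R6: P37, P62)
P8  (by R7: P65, P17)
P5  (by R29: P56, P40)
P24  (by R30: P8)
P21  (by R3: P5)
P14  (by R18: P21, P64, P38)
P18  (by R31: P24, P14, P59)

Yes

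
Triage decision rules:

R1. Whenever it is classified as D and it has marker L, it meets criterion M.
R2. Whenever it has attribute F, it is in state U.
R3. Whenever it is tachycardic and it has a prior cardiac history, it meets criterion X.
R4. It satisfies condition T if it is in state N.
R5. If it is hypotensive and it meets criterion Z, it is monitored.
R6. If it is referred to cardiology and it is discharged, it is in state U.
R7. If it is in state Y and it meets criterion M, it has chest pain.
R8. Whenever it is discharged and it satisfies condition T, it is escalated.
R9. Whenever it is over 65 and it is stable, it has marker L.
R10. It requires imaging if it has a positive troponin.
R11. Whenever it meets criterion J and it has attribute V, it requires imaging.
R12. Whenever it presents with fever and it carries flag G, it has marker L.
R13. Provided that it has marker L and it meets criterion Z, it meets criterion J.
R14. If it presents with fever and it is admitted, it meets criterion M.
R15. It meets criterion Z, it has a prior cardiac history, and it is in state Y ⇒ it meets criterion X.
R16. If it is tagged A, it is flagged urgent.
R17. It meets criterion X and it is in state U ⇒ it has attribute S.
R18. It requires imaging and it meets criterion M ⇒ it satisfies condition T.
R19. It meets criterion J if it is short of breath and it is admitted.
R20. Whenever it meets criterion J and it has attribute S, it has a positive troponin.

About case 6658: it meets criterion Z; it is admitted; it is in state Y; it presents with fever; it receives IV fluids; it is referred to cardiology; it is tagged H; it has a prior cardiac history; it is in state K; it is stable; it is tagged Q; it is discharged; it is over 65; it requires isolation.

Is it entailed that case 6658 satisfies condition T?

Yes

By R6 (it is referred to cardiology, it is discharged): it is in state U.
By R9 (it is over 65, it is stable): it has marker L.
By R13 (it has marker L, it meets criterion Z): it meets criterion J.
By R14 (it presents with fever, it is admitted): it meets criterion M.
By R15 (it meets criterion Z, it has a prior cardiac history, it is in state Y): it meets criterion X.
By R17 (it meets criterion X, it is in state U): it has attribute S.
By R20 (it meets criterion J, it has attribute S): it has a positive troponin.
By R10 (it has a positive troponin): it requires imaging.
By R18 (it requires imaging, it meets criterion M): it satisfies condition T.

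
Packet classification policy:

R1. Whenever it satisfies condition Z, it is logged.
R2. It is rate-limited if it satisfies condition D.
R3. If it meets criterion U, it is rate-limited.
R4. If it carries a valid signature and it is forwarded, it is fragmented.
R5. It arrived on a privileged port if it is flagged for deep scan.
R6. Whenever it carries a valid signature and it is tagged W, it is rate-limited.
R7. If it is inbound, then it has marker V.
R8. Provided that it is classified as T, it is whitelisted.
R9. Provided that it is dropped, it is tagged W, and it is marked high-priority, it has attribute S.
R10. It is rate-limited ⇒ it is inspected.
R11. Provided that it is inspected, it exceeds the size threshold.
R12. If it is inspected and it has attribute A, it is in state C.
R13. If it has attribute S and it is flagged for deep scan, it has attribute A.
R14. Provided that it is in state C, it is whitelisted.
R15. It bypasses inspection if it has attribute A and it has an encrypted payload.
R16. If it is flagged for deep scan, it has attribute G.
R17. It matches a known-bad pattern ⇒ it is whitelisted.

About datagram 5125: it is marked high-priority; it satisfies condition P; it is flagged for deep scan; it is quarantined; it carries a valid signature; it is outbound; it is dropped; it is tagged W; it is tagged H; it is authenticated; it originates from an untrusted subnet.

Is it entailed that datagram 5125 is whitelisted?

By R6 (it carries a valid signature, it is tagged W): it is rate-limited.
By R9 (it is dropped, it is tagged W, it is marked high-priority): it has attribute S.
By R10 (it is rate-limited): it is inspected.
By R13 (it has attribute S, it is flagged for deep scan): it has attribute A.
By R12 (it is inspected, it has attribute A): it is in state C.
By R14 (it is in state C): it is whitelisted.

Yes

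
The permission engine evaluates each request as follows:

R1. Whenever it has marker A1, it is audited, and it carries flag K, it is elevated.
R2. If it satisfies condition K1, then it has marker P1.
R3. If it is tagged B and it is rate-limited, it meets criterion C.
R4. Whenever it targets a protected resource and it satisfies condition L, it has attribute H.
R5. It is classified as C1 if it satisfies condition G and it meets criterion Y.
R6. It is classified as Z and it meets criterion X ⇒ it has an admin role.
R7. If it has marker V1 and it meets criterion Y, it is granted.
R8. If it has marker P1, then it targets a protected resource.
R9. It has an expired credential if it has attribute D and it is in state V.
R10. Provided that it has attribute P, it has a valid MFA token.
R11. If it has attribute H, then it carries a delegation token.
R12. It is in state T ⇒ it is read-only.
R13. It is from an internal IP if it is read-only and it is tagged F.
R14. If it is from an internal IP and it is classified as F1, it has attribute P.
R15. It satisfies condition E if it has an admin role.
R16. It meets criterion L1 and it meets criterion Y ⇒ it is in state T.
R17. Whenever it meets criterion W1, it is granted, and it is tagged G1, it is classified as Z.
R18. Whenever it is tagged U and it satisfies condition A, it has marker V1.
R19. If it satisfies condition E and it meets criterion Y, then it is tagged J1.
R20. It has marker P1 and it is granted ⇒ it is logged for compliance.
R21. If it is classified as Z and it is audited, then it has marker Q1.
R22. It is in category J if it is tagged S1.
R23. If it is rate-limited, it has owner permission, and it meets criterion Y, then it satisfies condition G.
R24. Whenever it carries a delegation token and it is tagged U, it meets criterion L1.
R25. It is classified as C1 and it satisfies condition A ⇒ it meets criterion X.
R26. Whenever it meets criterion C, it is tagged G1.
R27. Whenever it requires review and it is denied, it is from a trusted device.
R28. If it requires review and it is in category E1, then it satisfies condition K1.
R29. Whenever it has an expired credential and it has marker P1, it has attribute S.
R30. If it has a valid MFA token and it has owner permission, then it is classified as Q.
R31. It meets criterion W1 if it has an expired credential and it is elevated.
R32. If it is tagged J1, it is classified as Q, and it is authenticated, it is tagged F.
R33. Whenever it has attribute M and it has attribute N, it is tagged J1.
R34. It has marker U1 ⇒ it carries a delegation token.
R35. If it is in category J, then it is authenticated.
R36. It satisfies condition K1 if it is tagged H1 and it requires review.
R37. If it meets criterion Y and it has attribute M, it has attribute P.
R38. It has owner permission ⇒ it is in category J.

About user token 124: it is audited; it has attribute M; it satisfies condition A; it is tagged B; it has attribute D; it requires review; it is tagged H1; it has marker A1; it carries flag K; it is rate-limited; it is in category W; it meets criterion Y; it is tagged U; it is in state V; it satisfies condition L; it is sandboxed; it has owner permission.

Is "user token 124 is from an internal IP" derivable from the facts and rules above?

Yes

By R1 (it has marker A1, it is audited, it carries flag K): it is elevated.
By R3 (it is tagged B, it is rate-limited): it meets criterion C.
By R9 (it has attribute D, it is in state V): it has an expired credential.
By R18 (it is tagged U, it satisfies condition A): it has marker V1.
By R23 (it is rate-limited, it has owner permission, it meets criterion Y): it satisfies condition G.
By R26 (it meets criterion C): it is tagged G1.
By R31 (it has an expired credential, it is elevated): it meets criterion W1.
By R36 (it is tagged H1, it requires review): it satisfies condition K1.
By R37 (it meets criterion Y, it has attribute M): it has attribute P.
By R38 (it has owner permission): it is in category J.
By R2 (it satisfies condition K1): it has marker P1.
By R5 (it satisfies condition G, it meets criterion Y): it is classified as C1.
By R7 (it has marker V1, it meets criterion Y): it is granted.
By R8 (it has marker P1): it targets a protected resource.
By R10 (it has attribute P): it has a valid MFA token.
By R17 (it meets criterion W1, it is granted, it is tagged G1): it is classified as Z.
By R25 (it is classified as C1, it satisfies condition A): it meets criterion X.
By R30 (it has a valid MFA token, it has owner permission): it is classified as Q.
By R35 (it is in category J): it is authenticated.
By R4 (it targets a protected resource, it satisfies condition L): it has attribute H.
By R6 (it is classified as Z, it meets criterion X): it has an admin role.
By R11 (it has attribute H): it carries a delegation token.
By R15 (it has an admin role): it satisfies condition E.
By R19 (it satisfies condition E, it meets criterion Y): it is tagged J1.
By R24 (it carries a delegation token, it is tagged U): it meets criterion L1.
By R32 (it is tagged J1, it is classified as Q, it is authenticated): it is tagged F.
By R16 (it meets criterion L1, it meets criterion Y): it is in state T.
By R12 (it is in state T): it is read-only.
By R13 (it is read-only, it is tagged F): it is from an internal IP.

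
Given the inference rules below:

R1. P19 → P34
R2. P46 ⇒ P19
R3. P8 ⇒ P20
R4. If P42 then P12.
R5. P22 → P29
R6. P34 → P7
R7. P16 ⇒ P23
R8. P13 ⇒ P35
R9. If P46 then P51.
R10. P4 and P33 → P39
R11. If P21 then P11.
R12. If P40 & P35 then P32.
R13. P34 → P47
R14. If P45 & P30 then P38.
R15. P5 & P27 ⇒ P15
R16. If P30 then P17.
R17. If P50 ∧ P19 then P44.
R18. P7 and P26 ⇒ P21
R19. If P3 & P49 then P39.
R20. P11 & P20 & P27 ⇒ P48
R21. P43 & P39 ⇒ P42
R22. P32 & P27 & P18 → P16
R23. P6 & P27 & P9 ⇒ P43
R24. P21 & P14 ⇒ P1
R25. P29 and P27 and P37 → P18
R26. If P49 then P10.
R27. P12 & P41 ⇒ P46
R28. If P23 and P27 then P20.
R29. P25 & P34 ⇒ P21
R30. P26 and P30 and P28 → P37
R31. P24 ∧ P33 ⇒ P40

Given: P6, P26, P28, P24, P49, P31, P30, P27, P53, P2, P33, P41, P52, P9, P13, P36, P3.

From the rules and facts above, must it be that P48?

No

Forward chaining from the given facts derives: P35, P17, P39, P43, P10, P37, P40, P32, P42, P12, P46, P19, P51, P34, P7, P47, P21, P11.
The only rule concluding P48 is R20, which needs P20; that is never established.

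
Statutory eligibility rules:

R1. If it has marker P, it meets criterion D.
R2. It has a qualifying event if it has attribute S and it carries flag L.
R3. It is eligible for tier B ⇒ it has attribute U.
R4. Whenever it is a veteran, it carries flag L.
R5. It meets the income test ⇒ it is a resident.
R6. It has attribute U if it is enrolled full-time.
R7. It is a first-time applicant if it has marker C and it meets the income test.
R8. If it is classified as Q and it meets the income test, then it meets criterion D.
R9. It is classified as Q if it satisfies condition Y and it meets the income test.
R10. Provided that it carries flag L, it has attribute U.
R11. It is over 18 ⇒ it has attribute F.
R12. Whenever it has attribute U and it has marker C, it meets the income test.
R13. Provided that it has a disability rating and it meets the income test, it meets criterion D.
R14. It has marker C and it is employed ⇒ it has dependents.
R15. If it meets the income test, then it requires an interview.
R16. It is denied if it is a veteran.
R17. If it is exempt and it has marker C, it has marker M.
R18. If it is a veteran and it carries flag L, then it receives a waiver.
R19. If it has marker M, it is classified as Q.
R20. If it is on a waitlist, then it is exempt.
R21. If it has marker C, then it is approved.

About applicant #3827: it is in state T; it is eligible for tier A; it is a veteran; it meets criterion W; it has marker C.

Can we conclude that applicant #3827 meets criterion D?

Forward chaining from the given facts derives: carries flag L, has attribute U, meets the income test, requires an interview, is denied, receives a waiver, is approved, is a resident, is a first-time applicant.
Rules concluding "it meets criterion D": R1 needs "it has marker P"; R8 needs "it is classified as Q"; R13 needs "it has a disability rating" — none of these are established.

No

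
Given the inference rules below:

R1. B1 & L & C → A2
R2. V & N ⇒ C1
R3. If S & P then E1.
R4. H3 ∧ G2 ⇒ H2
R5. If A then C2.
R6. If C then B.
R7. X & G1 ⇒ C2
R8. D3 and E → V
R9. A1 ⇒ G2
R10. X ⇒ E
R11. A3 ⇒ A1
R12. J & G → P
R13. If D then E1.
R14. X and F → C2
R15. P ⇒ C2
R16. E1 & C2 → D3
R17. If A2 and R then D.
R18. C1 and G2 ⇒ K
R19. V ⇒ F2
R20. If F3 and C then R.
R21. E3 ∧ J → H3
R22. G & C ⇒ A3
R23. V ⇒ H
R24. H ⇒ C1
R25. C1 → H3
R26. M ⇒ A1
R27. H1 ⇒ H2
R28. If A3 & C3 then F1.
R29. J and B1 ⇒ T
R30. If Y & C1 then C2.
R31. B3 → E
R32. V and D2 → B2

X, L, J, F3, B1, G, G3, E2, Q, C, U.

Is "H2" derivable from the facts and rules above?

Yes

A2  (by R1: B1, L, C)
E  (by R10: X)
P  (by R12: J, G)
C2  (by R15: P)
R  (by R20: F3, C)
A3  (by R22: G, C)
A1  (by R11: A3)
D  (by R17: A2, R)
G2  (by R9: A1)
E1  (by R13: D)
D3  (by R16: E1, C2)
V  (by R8: D3, E)
H  (by R23: V)
C1  (by R24: H)
H3  (by R25: C1)
H2  (by R4: H3, G2)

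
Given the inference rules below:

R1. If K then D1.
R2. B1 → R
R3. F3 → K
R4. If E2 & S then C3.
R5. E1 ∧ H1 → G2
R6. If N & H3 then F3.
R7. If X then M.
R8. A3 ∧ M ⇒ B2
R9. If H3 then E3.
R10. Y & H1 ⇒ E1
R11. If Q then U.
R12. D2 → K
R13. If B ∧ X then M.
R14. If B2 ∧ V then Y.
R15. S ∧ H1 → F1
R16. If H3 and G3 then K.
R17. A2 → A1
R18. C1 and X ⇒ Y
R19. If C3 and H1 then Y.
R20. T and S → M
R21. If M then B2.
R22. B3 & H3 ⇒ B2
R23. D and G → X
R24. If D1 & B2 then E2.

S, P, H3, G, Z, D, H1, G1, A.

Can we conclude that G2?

Forward chaining from the given facts derives: E3, F1, X, M, B2.
The only rule concluding G2 is R5, which needs E1; that is never established.

No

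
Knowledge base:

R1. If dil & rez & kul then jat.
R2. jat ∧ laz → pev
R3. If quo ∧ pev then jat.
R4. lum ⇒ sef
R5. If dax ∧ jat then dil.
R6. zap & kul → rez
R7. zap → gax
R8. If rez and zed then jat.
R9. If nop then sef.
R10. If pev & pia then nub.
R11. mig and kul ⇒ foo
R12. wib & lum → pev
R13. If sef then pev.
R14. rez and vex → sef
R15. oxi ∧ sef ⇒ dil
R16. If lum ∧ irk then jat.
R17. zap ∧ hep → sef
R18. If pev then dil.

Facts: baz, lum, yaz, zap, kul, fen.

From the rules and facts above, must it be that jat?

sef  (by R4: lum)
rez  (by R6: zap, kul)
pev  (by R13: sef)
dil  (by R18: pev)
jat  (by R1: dil, rez, kul)

Yes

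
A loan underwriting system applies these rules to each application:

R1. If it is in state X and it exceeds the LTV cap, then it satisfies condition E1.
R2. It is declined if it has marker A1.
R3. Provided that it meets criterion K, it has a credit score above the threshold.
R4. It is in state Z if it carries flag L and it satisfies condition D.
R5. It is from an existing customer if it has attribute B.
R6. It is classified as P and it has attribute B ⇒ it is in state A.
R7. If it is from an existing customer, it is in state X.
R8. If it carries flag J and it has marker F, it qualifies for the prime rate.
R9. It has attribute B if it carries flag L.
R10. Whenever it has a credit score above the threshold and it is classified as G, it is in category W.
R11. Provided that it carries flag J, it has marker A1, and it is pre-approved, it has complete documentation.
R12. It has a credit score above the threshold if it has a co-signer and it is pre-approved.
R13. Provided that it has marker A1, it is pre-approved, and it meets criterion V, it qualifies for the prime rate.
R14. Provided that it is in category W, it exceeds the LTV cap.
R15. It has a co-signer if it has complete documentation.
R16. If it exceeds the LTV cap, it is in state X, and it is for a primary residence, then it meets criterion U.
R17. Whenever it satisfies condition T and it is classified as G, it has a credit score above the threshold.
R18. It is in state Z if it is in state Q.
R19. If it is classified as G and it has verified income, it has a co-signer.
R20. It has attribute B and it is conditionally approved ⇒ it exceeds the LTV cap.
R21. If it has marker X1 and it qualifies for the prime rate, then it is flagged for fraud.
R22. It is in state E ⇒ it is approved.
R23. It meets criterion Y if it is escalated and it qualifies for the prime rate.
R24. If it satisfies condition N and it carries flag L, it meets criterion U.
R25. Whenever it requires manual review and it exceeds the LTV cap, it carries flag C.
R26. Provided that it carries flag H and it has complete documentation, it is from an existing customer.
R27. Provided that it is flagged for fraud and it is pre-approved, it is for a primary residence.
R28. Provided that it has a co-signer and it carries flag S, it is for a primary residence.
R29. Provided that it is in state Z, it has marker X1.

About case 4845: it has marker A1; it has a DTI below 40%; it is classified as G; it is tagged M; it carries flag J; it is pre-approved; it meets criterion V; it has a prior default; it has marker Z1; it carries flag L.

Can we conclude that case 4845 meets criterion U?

Forward chaining from the given facts derives: is declined, has attribute B, has complete documentation, qualifies for the prime rate, has a co-signer, is from an existing customer, is in state X, has a credit score above the threshold, is in category W, exceeds the LTV cap, satisfies condition E1.
Rules concluding "it meets criterion U": R16 needs "it is for a primary residence"; R24 needs "it satisfies condition N" — none of these are established.

No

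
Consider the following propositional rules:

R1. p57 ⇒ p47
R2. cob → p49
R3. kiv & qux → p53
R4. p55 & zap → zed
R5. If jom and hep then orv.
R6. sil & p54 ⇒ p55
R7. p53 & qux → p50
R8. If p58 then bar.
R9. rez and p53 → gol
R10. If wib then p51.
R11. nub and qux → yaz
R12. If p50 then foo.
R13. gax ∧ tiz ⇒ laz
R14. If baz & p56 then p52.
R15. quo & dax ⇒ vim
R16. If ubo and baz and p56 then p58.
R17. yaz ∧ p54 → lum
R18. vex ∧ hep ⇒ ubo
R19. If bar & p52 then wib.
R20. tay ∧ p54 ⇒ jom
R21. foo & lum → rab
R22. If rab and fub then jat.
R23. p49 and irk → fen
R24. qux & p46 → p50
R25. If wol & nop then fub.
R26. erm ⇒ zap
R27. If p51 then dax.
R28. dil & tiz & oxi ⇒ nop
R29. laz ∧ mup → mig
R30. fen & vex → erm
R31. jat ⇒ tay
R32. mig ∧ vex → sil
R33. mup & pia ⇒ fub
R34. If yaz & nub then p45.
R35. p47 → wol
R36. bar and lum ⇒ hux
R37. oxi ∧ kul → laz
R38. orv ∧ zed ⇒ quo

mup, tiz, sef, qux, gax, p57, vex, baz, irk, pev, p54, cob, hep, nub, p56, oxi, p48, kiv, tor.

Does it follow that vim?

Forward chaining from the given facts derives: p47, p49, p53, p50, yaz, foo, laz, p52, lum, ubo, rab, fen, mig, erm, sil, p45, wol, p55, p58, zap, zed, bar, wib, hux, p51, dax.
The only rule concluding vim is R15, which needs quo; that is never established.

No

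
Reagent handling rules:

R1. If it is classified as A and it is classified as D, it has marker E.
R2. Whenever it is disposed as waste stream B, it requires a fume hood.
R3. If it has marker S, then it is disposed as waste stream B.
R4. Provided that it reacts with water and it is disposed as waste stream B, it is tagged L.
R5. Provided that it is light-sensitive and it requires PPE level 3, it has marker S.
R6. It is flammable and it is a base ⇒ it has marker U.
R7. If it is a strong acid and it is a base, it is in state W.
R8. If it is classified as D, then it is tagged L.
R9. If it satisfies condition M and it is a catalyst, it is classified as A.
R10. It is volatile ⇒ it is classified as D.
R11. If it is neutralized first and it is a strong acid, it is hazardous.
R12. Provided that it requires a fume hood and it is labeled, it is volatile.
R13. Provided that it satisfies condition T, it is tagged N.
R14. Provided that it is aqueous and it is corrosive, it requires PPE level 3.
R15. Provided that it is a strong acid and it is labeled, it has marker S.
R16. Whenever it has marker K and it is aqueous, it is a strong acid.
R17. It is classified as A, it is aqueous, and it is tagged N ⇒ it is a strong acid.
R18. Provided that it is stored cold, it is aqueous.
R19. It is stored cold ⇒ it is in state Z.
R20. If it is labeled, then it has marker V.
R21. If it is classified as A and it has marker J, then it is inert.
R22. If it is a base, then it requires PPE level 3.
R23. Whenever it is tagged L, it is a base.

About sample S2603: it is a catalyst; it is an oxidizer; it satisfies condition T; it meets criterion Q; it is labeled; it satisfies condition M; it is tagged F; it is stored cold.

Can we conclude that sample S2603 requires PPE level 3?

By R9 (it satisfies condition M, it is a catalyst): it is classified as A.
By R13 (it satisfies condition T): it is tagged N.
By R18 (it is stored cold): it is aqueous.
By R17 (it is classified as A, it is aqueous, it is tagged N): it is a strong acid.
By R15 (it is a strong acid, it is labeled): it has marker S.
By R3 (it has marker S): it is disposed as waste stream B.
By R2 (it is disposed as waste stream B): it requires a fume hood.
By R12 (it requires a fume hood, it is labeled): it is volatile.
By R10 (it is volatile): it is classified as D.
By R8 (it is classified as D): it is tagged L.
By R23 (it is tagged L): it is a base.
By R22 (it is a base): it requires PPE level 3.

Yes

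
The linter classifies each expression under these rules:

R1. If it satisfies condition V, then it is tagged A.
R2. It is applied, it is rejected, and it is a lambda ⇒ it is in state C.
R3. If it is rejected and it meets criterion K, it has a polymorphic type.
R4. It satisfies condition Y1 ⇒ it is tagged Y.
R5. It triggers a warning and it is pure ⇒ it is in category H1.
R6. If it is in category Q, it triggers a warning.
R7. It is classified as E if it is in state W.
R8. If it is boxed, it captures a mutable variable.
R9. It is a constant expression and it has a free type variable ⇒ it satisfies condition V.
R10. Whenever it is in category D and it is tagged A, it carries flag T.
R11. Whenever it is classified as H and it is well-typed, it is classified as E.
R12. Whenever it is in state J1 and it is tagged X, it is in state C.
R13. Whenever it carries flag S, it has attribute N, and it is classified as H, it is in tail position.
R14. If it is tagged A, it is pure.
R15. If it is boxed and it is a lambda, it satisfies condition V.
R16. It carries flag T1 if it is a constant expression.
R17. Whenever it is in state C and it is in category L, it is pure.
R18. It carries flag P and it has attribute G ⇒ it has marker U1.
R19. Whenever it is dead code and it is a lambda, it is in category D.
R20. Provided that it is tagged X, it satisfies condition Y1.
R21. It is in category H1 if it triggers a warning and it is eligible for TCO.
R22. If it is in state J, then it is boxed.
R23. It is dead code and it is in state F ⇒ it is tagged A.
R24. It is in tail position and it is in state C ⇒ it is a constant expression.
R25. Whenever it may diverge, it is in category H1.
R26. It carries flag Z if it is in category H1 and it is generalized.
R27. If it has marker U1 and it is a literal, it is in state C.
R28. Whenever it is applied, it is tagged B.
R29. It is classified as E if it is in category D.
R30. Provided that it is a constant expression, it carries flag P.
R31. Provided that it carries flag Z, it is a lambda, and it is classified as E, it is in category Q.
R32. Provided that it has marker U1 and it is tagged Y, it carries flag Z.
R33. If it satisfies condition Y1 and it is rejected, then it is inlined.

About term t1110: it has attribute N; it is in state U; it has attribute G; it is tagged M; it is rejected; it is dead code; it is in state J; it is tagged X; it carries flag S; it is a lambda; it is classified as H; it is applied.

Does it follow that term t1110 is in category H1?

Yes

By R2 (it is applied, it is rejected, it is a lambda): it is in state C.
By R13 (it carries flag S, it has attribute N, it is classified as H): it is in tail position.
By R19 (it is dead code, it is a lambda): it is in category D.
By R20 (it is tagged X): it satisfies condition Y1.
By R22 (it is in state J): it is boxed.
By R24 (it is in tail position, it is in state C): it is a constant expression.
By R29 (it is in category D): it is classified as E.
By R30 (it is a constant expression): it carries flag P.
By R4 (it satisfies condition Y1): it is tagged Y.
By R15 (it is boxed, it is a lambda): it satisfies condition V.
By R18 (it carries flag P, it has attribute G): it has marker U1.
By R32 (it has marker U1, it is tagged Y): it carries flag Z.
By R1 (it satisfies condition V): it is tagged A.
By R14 (it is tagged A): it is pure.
By R31 (it carries flag Z, it is a lambda, it is classified as E): it is in category Q.
By R6 (it is in category Q): it triggers a warning.
By R5 (it triggers a warning, it is pure): it is in category H1.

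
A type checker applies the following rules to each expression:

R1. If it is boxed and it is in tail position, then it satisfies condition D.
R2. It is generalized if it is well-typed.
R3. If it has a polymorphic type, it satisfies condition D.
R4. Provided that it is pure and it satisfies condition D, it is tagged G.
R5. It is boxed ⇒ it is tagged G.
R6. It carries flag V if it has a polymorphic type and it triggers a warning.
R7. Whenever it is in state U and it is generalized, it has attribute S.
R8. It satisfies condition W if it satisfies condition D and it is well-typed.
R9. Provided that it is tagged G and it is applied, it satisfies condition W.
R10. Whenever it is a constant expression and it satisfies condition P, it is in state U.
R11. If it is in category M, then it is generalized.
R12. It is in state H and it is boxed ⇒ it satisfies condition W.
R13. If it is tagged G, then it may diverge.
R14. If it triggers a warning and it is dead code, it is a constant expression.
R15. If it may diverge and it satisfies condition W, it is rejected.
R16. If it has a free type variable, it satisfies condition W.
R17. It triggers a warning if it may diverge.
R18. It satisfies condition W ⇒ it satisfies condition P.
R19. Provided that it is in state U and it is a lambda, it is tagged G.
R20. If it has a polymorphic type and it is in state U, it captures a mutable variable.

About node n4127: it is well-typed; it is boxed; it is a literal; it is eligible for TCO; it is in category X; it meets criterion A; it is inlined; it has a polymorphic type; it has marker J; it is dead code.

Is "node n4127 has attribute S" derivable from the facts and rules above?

By R2 (it is well-typed): it is generalized.
By R3 (it has a polymorphic type): it satisfies condition D.
By R5 (it is boxed): it is tagged G.
By R8 (it satisfies condition D, it is well-typed): it satisfies condition W.
By R13 (it is tagged G): it may diverge.
By R17 (it may diverge): it triggers a warning.
By R18 (it satisfies condition W): it satisfies condition P.
By R14 (it triggers a warning, it is dead code): it is a constant expression.
By R10 (it is a constant expression, it satisfies condition P): it is in state U.
By R7 (it is in state U, it is generalized): it has attribute S.

Yes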